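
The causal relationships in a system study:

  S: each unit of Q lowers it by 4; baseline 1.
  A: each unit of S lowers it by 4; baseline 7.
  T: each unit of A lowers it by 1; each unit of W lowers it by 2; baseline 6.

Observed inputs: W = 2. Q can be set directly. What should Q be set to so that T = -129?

Q = 8

Substituting into the A equation gives A = 16*Q + 3.
T becomes -16*Q - 1.
Solve -16*Q - 1 = -129: Q = (-129 + 1) / -16 = 8.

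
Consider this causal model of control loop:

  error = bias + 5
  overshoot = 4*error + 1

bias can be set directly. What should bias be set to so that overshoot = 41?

bias = 5

Substituting into the overshoot equation gives overshoot = 4*bias + 21.
Solve 4*bias + 21 = 41: bias = (41 - 21) / 4 = 5.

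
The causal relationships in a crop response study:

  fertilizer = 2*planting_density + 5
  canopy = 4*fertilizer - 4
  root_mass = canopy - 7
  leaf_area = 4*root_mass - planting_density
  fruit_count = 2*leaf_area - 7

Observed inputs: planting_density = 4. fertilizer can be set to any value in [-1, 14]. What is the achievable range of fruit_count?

-135 to 345

Intervening on fertilizer fixes its value directly, overriding its dependence on planting_density.
Substituting into the root_mass equation gives root_mass = 4*fertilizer - 11.
This gives leaf_area = 16*fertilizer - 48.
Substituting into the fruit_count equation gives fruit_count = 32*fertilizer - 103.
Linear in fertilizer, so extremes are at the endpoints: fertilizer = -1 gives fruit_count = -135; fertilizer = 14 gives fruit_count = 345.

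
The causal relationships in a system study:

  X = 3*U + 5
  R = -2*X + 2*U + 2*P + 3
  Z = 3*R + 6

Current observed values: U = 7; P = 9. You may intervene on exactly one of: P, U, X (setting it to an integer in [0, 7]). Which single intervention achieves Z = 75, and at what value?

Intervening on P: Z = 6*P - 99. Reaching 75 requires P = 29, outside [0, 7].
Intervening on U: Z = -12*U + 39. Reaching 75 requires U = -3, outside [0, 7].
Intervening on X: with other inputs at their observed values, Z = -6*X + 111. Solving for 75 gives X = 6, within [0, 7].

set X = 6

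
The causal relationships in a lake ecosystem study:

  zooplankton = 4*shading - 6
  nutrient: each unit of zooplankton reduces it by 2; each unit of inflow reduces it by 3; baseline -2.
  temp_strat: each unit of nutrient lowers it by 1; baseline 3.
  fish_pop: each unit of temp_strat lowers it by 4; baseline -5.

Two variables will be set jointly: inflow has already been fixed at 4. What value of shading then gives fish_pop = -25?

With inflow held at 4:
Substituting into the nutrient equation gives nutrient = -8*shading - 2.
Substituting into the temp_strat equation gives temp_strat = 8*shading + 5.
So fish_pop = -32*shading - 25.
Solve -32*shading - 25 = -25: shading = (-25 + 25) / -32 = 0.

shading = 0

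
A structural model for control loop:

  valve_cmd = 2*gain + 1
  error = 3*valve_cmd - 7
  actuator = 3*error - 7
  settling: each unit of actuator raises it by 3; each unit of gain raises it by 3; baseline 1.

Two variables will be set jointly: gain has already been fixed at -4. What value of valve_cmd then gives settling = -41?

valve_cmd = 2

With gain held at -4:
Intervening on valve_cmd fixes its value directly, overriding its dependence on gain.
Substituting into the actuator equation gives actuator = 9*valve_cmd - 28.
Substituting into the settling equation gives settling = 27*valve_cmd - 95.
Solve 27*valve_cmd - 95 = -41: valve_cmd = (-41 + 95) / 27 = 2.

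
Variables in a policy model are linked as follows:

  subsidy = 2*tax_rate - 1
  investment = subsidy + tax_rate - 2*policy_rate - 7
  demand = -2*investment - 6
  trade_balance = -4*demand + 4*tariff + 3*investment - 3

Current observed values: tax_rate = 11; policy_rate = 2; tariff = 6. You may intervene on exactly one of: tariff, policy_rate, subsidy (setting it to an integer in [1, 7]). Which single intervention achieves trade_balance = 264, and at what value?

set tariff = 3

Intervening on tariff: with other inputs at their observed values, trade_balance = 4*tariff + 252. Solving for 264 gives tariff = 3, within [1, 7].
Intervening on policy_rate: trade_balance = -22*policy_rate + 320. Reaching 264 requires policy_rate = 28/11, not an integer.
Intervening on subsidy: trade_balance = 11*subsidy + 45. Reaching 264 requires subsidy = 219/11, not an integer.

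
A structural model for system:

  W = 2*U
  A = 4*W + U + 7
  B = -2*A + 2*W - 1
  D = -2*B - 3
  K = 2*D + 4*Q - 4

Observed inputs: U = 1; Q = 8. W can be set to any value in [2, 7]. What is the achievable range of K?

138 to 258

Intervening on W fixes its value directly, overriding its dependence on U.
Substituting into the A equation gives A = 4*W + 8.
So B = -6*W - 17.
Substituting into the D equation gives D = 12*W + 31.
K becomes 24*W + 90.
Linear in W, so extremes are at the endpoints: W = 2 gives K = 138; W = 7 gives K = 258.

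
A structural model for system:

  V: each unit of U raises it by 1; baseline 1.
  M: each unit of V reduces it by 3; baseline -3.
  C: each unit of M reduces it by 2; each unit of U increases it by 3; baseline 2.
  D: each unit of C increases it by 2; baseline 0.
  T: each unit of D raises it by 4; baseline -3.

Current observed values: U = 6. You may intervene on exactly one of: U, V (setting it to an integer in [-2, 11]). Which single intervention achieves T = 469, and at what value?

Intervening on U: with other inputs at their observed values, T = 72*U + 109. Solving for 469 gives U = 5, within [-2, 11].
Intervening on V: T = 48*V + 205. Reaching 469 requires V = 11/2, not an integer.

set U = 5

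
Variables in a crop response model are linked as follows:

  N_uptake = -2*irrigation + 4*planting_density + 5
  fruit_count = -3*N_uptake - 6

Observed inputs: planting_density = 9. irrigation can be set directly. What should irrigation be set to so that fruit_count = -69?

Substituting into the N_uptake equation gives N_uptake = -2*irrigation + 41.
fruit_count becomes 6*irrigation - 129.
Solve 6*irrigation - 129 = -69: irrigation = (-69 + 129) / 6 = 10.

irrigation = 10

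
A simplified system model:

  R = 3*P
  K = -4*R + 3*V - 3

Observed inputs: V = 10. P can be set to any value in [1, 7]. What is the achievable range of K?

Substituting into the K equation gives K = -12*P + 27.
Linear in P, so extremes are at the endpoints: P = 1 gives K = 15; P = 7 gives K = -57.

-57 to 15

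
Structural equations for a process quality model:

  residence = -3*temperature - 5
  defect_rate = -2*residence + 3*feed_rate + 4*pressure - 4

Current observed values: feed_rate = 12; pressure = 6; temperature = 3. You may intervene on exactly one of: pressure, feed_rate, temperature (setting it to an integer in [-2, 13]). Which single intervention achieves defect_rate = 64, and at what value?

Intervening on pressure: with other inputs at their observed values, defect_rate = 4*pressure + 60. Solving for 64 gives pressure = 1, within [-2, 13].
Intervening on feed_rate: defect_rate = 3*feed_rate + 48. Reaching 64 requires feed_rate = 16/3, not an integer.
Intervening on temperature: defect_rate = 6*temperature + 66. Reaching 64 requires temperature = -1/3, not an integer.

set pressure = 1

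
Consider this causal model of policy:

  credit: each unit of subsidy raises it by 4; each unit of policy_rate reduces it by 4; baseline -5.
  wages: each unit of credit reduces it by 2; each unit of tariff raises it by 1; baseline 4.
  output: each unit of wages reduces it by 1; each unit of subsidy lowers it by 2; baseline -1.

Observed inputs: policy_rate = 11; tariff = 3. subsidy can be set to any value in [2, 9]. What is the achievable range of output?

Substituting into the credit equation gives credit = 4*subsidy - 49.
wages becomes -8*subsidy + 105.
Substituting into the output equation gives output = 6*subsidy - 106.
Linear in subsidy, so extremes are at the endpoints: subsidy = 2 gives output = -94; subsidy = 9 gives output = -52.

-94 to -52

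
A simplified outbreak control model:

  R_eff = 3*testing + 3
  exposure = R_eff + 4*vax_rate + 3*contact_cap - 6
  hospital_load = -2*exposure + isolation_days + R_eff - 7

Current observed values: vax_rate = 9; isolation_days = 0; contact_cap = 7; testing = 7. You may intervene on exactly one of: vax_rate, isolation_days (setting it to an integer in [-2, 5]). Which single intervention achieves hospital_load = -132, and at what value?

set isolation_days = 1

Intervening on vax_rate: hospital_load = -8*vax_rate - 61. Reaching -132 requires vax_rate = 71/8, not an integer.
Intervening on isolation_days: with other inputs at their observed values, hospital_load = isolation_days - 133. Solving for -132 gives isolation_days = 1, within [-2, 5].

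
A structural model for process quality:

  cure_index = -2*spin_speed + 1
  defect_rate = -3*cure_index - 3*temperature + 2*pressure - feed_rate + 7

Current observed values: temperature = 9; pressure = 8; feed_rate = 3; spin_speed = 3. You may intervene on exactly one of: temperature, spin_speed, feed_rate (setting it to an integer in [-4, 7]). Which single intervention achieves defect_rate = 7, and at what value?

set feed_rate = 4

Intervening on temperature: defect_rate = -3*temperature + 35. Reaching 7 requires temperature = 28/3, not an integer.
Intervening on spin_speed: defect_rate = 6*spin_speed - 10. Reaching 7 requires spin_speed = 17/6, not an integer.
Intervening on feed_rate: with other inputs at their observed values, defect_rate = -feed_rate + 11. Solving for 7 gives feed_rate = 4, within [-4, 7].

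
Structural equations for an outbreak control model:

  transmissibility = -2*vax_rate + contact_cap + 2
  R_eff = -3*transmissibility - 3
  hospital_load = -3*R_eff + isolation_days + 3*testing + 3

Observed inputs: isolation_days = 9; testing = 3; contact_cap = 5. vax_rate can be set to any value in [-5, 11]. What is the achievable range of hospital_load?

-105 to 183

Substituting into the transmissibility equation gives transmissibility = -2*vax_rate + 7.
Substituting into the R_eff equation gives R_eff = 6*vax_rate - 24.
So hospital_load = -18*vax_rate + 93.
Linear in vax_rate, so extremes are at the endpoints: vax_rate = -5 gives hospital_load = 183; vax_rate = 11 gives hospital_load = -105.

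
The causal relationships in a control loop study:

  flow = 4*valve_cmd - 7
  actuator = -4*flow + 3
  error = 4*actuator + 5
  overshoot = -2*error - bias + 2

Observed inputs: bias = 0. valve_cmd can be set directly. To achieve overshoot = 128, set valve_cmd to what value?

Substituting into the actuator equation gives actuator = -16*valve_cmd + 31.
So error = -64*valve_cmd + 129.
Substituting into the overshoot equation gives overshoot = 128*valve_cmd - 256.
Solve 128*valve_cmd - 256 = 128: valve_cmd = (128 + 256) / 128 = 3.

valve_cmd = 3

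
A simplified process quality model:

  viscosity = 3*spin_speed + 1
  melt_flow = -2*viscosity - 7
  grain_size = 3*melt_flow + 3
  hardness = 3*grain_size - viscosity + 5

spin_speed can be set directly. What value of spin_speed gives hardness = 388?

spin_speed = -8

Substituting into the melt_flow equation gives melt_flow = -6*spin_speed - 9.
Substituting into the grain_size equation gives grain_size = -18*spin_speed - 24.
This gives hardness = -57*spin_speed - 68.
Solve -57*spin_speed - 68 = 388: spin_speed = (388 + 68) / -57 = -8.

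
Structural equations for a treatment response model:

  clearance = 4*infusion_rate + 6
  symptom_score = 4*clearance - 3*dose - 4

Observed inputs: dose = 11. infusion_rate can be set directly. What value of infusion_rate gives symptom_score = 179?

Substituting into the symptom_score equation gives symptom_score = 16*infusion_rate - 13.
Solve 16*infusion_rate - 13 = 179: infusion_rate = (179 + 13) / 16 = 12.

infusion_rate = 12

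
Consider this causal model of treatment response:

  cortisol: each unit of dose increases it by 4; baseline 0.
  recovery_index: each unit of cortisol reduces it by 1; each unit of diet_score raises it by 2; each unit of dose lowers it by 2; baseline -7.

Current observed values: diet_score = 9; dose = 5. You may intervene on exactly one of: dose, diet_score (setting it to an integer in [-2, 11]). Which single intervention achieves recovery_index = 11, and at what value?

set dose = 0

Intervening on dose: with other inputs at their observed values, recovery_index = -6*dose + 11. Solving for 11 gives dose = 0, within [-2, 11].
Intervening on diet_score: recovery_index = 2*diet_score - 37. Reaching 11 requires diet_score = 24, outside [-2, 11].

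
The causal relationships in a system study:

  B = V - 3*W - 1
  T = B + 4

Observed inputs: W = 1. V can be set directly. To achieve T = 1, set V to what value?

V = 1

Substituting into the B equation gives B = V - 4.
So T = V.
Solve V = 1: V = 1 / 1 = 1.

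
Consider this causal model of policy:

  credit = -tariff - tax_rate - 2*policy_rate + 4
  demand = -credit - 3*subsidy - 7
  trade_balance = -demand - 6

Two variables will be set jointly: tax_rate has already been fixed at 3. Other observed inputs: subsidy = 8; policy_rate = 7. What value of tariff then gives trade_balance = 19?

tariff = -7

With tax_rate held at 3:
Substituting into the credit equation gives credit = -tariff - 13.
So demand = tariff - 18.
Substituting into the trade_balance equation gives trade_balance = -tariff + 12.
Solve -tariff + 12 = 19: tariff = (19 - 12) / -1 = -7.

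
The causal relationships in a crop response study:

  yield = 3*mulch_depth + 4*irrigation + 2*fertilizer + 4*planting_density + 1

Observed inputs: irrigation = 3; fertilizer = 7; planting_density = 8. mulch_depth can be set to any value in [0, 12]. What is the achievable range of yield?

59 to 95

Substituting into the yield equation gives yield = 3*mulch_depth + 59.
Linear in mulch_depth, so extremes are at the endpoints: mulch_depth = 0 gives yield = 59; mulch_depth = 12 gives yield = 95.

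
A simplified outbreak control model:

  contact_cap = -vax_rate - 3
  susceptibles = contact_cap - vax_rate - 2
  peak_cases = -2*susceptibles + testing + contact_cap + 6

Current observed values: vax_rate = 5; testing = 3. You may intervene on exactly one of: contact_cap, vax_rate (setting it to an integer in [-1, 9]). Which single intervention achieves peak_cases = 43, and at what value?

set vax_rate = 9

Intervening on contact_cap: peak_cases = -contact_cap + 23. Reaching 43 requires contact_cap = -20, outside [-1, 9].
Intervening on vax_rate: with other inputs at their observed values, peak_cases = 3*vax_rate + 16. Solving for 43 gives vax_rate = 9, within [-1, 9].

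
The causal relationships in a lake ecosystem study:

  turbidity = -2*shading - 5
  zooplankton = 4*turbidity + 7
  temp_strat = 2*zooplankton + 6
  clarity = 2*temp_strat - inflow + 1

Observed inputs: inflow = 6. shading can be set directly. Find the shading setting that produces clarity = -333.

shading = 9

Substituting into the zooplankton equation gives zooplankton = -8*shading - 13.
Substituting into the temp_strat equation gives temp_strat = -16*shading - 20.
So clarity = -32*shading - 45.
Solve -32*shading - 45 = -333: shading = (-333 + 45) / -32 = 9.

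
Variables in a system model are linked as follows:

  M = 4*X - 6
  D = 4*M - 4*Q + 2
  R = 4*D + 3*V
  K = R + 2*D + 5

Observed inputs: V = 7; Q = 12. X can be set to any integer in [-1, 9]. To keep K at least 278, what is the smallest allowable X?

X = 7

Substituting into the D equation gives D = 16*X - 70.
Substituting into the R equation gives R = 64*X - 259.
This gives K = 96*X - 394.
Require 96*X - 394 ≥ 278, so X ≥ 7.
The smallest integer in [-1, 9] satisfying this is 7.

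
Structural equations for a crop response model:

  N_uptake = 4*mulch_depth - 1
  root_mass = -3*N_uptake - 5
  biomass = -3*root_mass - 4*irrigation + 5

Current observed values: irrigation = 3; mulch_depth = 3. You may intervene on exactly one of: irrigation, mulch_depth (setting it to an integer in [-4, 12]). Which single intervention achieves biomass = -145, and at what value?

set mulch_depth = -4

Intervening on irrigation: biomass = -4*irrigation + 119. Reaching -145 requires irrigation = 66, outside [-4, 12].
Intervening on mulch_depth: with other inputs at their observed values, biomass = 36*mulch_depth - 1. Solving for -145 gives mulch_depth = -4, within [-4, 12].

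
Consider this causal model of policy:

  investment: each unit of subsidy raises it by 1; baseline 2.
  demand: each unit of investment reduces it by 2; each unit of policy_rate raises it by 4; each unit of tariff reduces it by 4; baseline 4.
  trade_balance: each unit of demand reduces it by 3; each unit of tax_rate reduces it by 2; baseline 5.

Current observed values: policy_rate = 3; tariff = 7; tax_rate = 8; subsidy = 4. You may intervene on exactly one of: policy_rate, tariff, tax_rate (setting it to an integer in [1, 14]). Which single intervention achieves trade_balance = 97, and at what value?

Intervening on policy_rate: trade_balance = -12*policy_rate + 97. Reaching 97 requires policy_rate = 0, outside [1, 14].
Intervening on tariff: with other inputs at their observed values, trade_balance = 12*tariff - 23. Solving for 97 gives tariff = 10, within [1, 14].
Intervening on tax_rate: trade_balance = -2*tax_rate + 77. Reaching 97 requires tax_rate = -10, outside [1, 14].

set tariff = 10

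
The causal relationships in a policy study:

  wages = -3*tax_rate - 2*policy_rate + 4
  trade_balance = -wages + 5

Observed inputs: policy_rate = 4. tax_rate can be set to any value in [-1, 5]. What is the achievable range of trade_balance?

6 to 24

Substituting into the wages equation gives wages = -3*tax_rate - 4.
So trade_balance = 3*tax_rate + 9.
Linear in tax_rate, so extremes are at the endpoints: tax_rate = -1 gives trade_balance = 6; tax_rate = 5 gives trade_balance = 24.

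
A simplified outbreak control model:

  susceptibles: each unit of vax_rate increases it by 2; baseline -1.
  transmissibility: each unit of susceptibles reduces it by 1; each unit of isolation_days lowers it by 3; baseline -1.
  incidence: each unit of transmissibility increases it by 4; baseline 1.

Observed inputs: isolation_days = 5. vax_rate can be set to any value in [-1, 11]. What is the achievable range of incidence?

-147 to -51

Substituting into the transmissibility equation gives transmissibility = -2*vax_rate - 15.
This gives incidence = -8*vax_rate - 59.
Linear in vax_rate, so extremes are at the endpoints: vax_rate = -1 gives incidence = -51; vax_rate = 11 gives incidence = -147.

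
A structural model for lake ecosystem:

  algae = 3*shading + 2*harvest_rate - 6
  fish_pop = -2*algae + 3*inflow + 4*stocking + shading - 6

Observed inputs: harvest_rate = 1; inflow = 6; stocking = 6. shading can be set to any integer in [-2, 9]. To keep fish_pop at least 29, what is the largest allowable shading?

Substituting into the algae equation gives algae = 3*shading - 4.
Substituting into the fish_pop equation gives fish_pop = -5*shading + 44.
Require -5*shading + 44 ≥ 29, so shading ≤ 3.
The largest integer in [-2, 9] satisfying this is 3.

shading = 3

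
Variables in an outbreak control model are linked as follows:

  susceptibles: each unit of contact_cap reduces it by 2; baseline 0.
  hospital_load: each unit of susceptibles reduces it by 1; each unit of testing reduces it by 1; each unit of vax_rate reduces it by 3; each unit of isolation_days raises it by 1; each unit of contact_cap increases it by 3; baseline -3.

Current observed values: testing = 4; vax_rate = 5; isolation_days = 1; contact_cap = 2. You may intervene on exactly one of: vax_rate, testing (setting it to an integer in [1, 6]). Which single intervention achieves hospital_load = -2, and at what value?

Intervening on vax_rate: with other inputs at their observed values, hospital_load = -3*vax_rate + 4. Solving for -2 gives vax_rate = 2, within [1, 6].
Intervening on testing: hospital_load = -testing - 7. Reaching -2 requires testing = -5, outside [1, 6].

set vax_rate = 2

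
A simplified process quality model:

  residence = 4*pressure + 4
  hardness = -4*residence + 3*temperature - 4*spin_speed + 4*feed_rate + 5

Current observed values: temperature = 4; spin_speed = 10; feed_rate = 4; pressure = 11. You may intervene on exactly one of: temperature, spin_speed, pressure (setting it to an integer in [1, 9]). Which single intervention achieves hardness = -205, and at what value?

set temperature = 2

Intervening on temperature: with other inputs at their observed values, hardness = 3*temperature - 211. Solving for -205 gives temperature = 2, within [1, 9].
Intervening on spin_speed: hardness = -4*spin_speed - 159. Reaching -205 requires spin_speed = 23/2, not an integer.
Intervening on pressure: hardness = -16*pressure - 23. Reaching -205 requires pressure = 91/8, not an integer.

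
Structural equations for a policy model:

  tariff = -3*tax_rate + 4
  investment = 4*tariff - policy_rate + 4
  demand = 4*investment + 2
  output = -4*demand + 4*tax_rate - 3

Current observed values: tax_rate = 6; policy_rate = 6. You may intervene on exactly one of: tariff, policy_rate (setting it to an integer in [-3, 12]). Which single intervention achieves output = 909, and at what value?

Intervening on tariff: output = -64*tariff + 45. Reaching 909 requires tariff = -27/2, not an integer.
Intervening on policy_rate: with other inputs at their observed values, output = 16*policy_rate + 845. Solving for 909 gives policy_rate = 4, within [-3, 12].

set policy_rate = 4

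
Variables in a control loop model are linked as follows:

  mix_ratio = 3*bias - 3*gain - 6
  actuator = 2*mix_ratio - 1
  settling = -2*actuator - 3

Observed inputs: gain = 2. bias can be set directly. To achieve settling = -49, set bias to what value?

bias = 8

Substituting into the mix_ratio equation gives mix_ratio = 3*bias - 12.
actuator becomes 6*bias - 25.
So settling = -12*bias + 47.
Solve -12*bias + 47 = -49: bias = (-49 - 47) / -12 = 8.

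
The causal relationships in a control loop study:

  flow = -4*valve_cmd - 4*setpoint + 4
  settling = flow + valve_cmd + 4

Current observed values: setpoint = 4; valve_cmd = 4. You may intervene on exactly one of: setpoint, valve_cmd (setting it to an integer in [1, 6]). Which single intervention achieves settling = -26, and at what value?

set valve_cmd = 6

Intervening on setpoint: settling = -4*setpoint - 4. Reaching -26 requires setpoint = 11/2, not an integer.
Intervening on valve_cmd: with other inputs at their observed values, settling = -3*valve_cmd - 8. Solving for -26 gives valve_cmd = 6, within [1, 6].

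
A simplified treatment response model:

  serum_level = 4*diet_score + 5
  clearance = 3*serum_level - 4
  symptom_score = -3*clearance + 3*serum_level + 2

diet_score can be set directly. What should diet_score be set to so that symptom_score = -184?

Substituting into the clearance equation gives clearance = 12*diet_score + 11.
Substituting into the symptom_score equation gives symptom_score = -24*diet_score - 16.
Solve -24*diet_score - 16 = -184: diet_score = (-184 + 16) / -24 = 7.

diet_score = 7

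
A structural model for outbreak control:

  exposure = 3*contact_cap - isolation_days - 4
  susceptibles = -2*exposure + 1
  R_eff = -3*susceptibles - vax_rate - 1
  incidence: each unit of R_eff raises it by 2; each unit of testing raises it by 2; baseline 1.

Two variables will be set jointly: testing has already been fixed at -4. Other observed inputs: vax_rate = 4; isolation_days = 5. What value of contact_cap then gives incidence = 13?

With testing held at -4:
Substituting into the exposure equation gives exposure = 3*contact_cap - 9.
susceptibles becomes -6*contact_cap + 19.
So R_eff = 18*contact_cap - 62.
Substituting into the incidence equation gives incidence = 36*contact_cap - 131.
Solve 36*contact_cap - 131 = 13: contact_cap = (13 + 131) / 36 = 4.

contact_cap = 4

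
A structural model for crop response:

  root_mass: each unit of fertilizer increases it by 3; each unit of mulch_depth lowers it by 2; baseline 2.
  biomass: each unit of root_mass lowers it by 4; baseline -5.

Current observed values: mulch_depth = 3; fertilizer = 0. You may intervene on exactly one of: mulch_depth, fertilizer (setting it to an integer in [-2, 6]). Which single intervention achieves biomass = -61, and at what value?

set fertilizer = 6

Intervening on mulch_depth: biomass = 8*mulch_depth - 13. Reaching -61 requires mulch_depth = -6, outside [-2, 6].
Intervening on fertilizer: with other inputs at their observed values, biomass = -12*fertilizer + 11. Solving for -61 gives fertilizer = 6, within [-2, 6].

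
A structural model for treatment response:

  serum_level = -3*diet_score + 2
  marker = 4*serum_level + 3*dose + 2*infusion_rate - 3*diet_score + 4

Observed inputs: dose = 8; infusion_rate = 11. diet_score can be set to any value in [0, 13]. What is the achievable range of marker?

-137 to 58

Substituting into the marker equation gives marker = -15*diet_score + 58.
Linear in diet_score, so extremes are at the endpoints: diet_score = 0 gives marker = 58; diet_score = 13 gives marker = -137.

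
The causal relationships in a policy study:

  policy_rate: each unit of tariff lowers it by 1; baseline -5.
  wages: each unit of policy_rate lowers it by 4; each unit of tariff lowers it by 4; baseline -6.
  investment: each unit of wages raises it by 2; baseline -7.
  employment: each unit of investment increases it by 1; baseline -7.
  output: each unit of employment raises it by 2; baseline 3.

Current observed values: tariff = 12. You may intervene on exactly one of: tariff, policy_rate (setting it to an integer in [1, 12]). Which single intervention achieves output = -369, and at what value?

set policy_rate = 8

Intervening on tariff: the paths from tariff to output cancel (net effect zero), leaving output = 31; -369 is unreachable this way.
Intervening on policy_rate: with other inputs at their observed values, output = -16*policy_rate - 241. Solving for -369 gives policy_rate = 8, within [1, 12].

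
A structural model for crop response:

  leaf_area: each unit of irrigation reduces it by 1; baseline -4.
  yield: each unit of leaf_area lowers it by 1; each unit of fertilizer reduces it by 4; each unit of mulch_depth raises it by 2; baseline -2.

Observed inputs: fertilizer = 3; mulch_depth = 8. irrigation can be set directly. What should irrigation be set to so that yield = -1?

irrigation = -7

Substituting into the yield equation gives yield = irrigation + 6.
Solve irrigation + 6 = -1: irrigation = (-1 - 6) / 1 = -7.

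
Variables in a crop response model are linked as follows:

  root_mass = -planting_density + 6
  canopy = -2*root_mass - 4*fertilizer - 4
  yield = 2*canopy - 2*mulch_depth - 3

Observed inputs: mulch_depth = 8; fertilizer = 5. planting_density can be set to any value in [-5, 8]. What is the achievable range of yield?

-111 to -59

Substituting into the canopy equation gives canopy = 2*planting_density - 36.
Substituting into the yield equation gives yield = 4*planting_density - 91.
Linear in planting_density, so extremes are at the endpoints: planting_density = -5 gives yield = -111; planting_density = 8 gives yield = -59.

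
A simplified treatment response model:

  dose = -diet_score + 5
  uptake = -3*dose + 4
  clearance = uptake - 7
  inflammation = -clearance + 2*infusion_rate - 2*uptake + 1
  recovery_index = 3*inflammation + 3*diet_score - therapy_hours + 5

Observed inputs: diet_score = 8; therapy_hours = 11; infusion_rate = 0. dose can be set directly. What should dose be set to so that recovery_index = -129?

dose = -5

Intervening on dose fixes its value directly, overriding its dependence on diet_score.
Substituting into the clearance equation gives clearance = -3*dose - 3.
Substituting into the inflammation equation gives inflammation = 9*dose - 4.
So recovery_index = 27*dose + 6.
Solve 27*dose + 6 = -129: dose = (-129 - 6) / 27 = -5.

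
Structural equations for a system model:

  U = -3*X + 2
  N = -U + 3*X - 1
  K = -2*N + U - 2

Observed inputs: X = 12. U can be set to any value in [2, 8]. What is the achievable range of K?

Intervening on U fixes its value directly, overriding its dependence on X.
Substituting into the N equation gives N = -U + 35.
Substituting into the K equation gives K = 3*U - 72.
Linear in U, so extremes are at the endpoints: U = 2 gives K = -66; U = 8 gives K = -48.

-66 to -48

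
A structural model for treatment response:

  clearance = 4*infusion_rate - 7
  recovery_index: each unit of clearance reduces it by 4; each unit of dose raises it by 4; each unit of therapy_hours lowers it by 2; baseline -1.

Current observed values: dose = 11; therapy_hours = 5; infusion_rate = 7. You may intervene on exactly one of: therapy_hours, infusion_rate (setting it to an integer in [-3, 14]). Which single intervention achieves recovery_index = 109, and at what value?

set infusion_rate = -3

Intervening on therapy_hours: recovery_index = -2*therapy_hours - 41. Reaching 109 requires therapy_hours = -75, outside [-3, 14].
Intervening on infusion_rate: with other inputs at their observed values, recovery_index = -16*infusion_rate + 61. Solving for 109 gives infusion_rate = -3, within [-3, 14].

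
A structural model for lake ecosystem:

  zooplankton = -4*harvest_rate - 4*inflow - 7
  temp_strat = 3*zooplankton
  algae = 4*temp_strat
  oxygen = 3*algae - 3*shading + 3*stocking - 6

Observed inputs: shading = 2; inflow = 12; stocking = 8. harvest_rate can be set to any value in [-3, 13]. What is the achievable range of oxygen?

Substituting into the zooplankton equation gives zooplankton = -4*harvest_rate - 55.
Substituting into the temp_strat equation gives temp_strat = -12*harvest_rate - 165.
Substituting into the algae equation gives algae = -48*harvest_rate - 660.
This gives oxygen = -144*harvest_rate - 1968.
Linear in harvest_rate, so extremes are at the endpoints: harvest_rate = -3 gives oxygen = -1536; harvest_rate = 13 gives oxygen = -3840.

-3840 to -1536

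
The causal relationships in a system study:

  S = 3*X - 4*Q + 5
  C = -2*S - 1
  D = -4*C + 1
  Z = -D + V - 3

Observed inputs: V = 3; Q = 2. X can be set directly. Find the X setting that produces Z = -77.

Substituting into the S equation gives S = 3*X - 3.
Substituting into the C equation gives C = -6*X + 5.
Substituting into the D equation gives D = 24*X - 19.
So Z = -24*X + 19.
Solve -24*X + 19 = -77: X = (-77 - 19) / -24 = 4.

X = 4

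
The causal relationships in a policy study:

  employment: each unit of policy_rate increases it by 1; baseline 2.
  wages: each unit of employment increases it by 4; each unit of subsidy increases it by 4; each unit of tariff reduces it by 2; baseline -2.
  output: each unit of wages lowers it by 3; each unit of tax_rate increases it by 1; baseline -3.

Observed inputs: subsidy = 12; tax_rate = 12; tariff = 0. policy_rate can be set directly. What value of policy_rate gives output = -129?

policy_rate = -2

Substituting into the wages equation gives wages = 4*policy_rate + 54.
Substituting into the output equation gives output = -12*policy_rate - 153.
Solve -12*policy_rate - 153 = -129: policy_rate = (-129 + 153) / -12 = -2.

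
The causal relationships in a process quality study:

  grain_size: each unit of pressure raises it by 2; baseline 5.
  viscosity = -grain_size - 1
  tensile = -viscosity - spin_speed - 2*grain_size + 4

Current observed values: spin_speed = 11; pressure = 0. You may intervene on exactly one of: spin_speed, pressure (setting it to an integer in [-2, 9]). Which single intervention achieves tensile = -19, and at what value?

Intervening on spin_speed: tensile = -spin_speed. Reaching -19 requires spin_speed = 19, outside [-2, 9].
Intervening on pressure: with other inputs at their observed values, tensile = -2*pressure - 11. Solving for -19 gives pressure = 4, within [-2, 9].

set pressure = 4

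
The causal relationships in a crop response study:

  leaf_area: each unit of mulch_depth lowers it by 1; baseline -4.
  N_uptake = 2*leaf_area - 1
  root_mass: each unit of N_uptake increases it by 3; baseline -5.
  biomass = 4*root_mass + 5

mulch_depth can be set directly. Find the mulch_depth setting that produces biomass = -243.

Substituting into the N_uptake equation gives N_uptake = -2*mulch_depth - 9.
Substituting into the root_mass equation gives root_mass = -6*mulch_depth - 32.
Substituting into the biomass equation gives biomass = -24*mulch_depth - 123.
Solve -24*mulch_depth - 123 = -243: mulch_depth = (-243 + 123) / -24 = 5.

mulch_depth = 5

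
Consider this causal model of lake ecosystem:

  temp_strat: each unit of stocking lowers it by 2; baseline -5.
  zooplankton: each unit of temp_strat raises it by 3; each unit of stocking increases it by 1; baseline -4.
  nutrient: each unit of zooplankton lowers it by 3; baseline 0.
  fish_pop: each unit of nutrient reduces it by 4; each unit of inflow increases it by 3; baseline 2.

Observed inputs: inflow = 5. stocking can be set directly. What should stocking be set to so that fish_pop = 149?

Substituting into the zooplankton equation gives zooplankton = -5*stocking - 19.
nutrient becomes 15*stocking + 57.
So fish_pop = -60*stocking - 211.
Solve -60*stocking - 211 = 149: stocking = (149 + 211) / -60 = -6.

stocking = -6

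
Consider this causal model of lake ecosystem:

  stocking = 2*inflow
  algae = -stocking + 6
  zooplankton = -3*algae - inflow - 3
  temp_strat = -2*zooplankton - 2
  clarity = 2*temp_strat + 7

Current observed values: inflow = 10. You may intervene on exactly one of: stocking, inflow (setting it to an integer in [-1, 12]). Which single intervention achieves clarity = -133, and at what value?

Intervening on stocking: clarity = -12*stocking + 127. Reaching -133 requires stocking = 65/3, not an integer.
Intervening on inflow: with other inputs at their observed values, clarity = -20*inflow + 87. Solving for -133 gives inflow = 11, within [-1, 12].

set inflow = 11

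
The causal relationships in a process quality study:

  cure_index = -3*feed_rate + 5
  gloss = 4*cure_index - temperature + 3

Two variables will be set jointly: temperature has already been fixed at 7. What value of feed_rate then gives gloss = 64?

With temperature held at 7:
Substituting into the gloss equation gives gloss = -12*feed_rate + 16.
Solve -12*feed_rate + 16 = 64: feed_rate = (64 - 16) / -12 = -4.

feed_rate = -4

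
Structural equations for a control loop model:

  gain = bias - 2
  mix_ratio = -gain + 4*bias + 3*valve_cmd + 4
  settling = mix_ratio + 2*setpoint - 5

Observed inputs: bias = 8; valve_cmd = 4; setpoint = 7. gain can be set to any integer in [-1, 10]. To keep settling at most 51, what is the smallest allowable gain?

gain = 6

Intervening on gain fixes its value directly, overriding its dependence on bias.
Substituting into the mix_ratio equation gives mix_ratio = -gain + 48.
settling becomes -gain + 57.
Require -gain + 57 ≤ 51, so gain ≥ 6.
The smallest integer in [-1, 10] satisfying this is 6.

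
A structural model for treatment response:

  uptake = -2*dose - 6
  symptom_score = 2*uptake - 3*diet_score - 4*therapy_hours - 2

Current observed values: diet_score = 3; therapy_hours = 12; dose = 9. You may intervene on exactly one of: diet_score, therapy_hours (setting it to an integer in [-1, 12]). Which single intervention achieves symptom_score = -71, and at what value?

set therapy_hours = 3

Intervening on diet_score: symptom_score = -3*diet_score - 98. Reaching -71 requires diet_score = -9, outside [-1, 12].
Intervening on therapy_hours: with other inputs at their observed values, symptom_score = -4*therapy_hours - 59. Solving for -71 gives therapy_hours = 3, within [-1, 12].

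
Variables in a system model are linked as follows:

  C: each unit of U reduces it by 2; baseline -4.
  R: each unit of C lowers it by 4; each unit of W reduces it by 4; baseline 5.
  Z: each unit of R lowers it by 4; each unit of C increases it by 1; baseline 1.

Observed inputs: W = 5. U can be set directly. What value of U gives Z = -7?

Substituting into the R equation gives R = 8*U + 1.
Substituting into the Z equation gives Z = -34*U - 7.
Solve -34*U - 7 = -7: U = (-7 + 7) / -34 = 0.

U = 0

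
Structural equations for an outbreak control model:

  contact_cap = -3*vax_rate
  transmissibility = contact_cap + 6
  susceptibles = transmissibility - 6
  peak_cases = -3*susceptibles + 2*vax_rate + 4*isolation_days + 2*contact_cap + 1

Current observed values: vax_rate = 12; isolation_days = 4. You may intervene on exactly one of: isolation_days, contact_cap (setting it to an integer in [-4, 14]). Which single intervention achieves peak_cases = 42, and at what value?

set contact_cap = -1

Intervening on isolation_days: peak_cases = 4*isolation_days + 61. Reaching 42 requires isolation_days = -19/4, not an integer.
Intervening on contact_cap: with other inputs at their observed values, peak_cases = -contact_cap + 41. Solving for 42 gives contact_cap = -1, within [-4, 14].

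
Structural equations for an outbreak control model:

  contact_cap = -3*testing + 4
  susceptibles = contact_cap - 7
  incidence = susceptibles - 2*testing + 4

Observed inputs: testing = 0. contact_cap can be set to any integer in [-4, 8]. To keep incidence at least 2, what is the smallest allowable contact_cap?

contact_cap = 5

Intervening on contact_cap fixes its value directly, overriding its dependence on testing.
Substituting into the incidence equation gives incidence = contact_cap - 3.
Require contact_cap - 3 ≥ 2, so contact_cap ≥ 5.
The smallest integer in [-4, 8] satisfying this is 5.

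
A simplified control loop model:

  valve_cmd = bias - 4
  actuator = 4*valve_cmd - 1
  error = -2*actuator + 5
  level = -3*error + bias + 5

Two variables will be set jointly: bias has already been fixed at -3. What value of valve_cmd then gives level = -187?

valve_cmd = -7

With bias held at -3:
Intervening on valve_cmd fixes its value directly, overriding its dependence on bias.
Substituting into the error equation gives error = -8*valve_cmd + 7.
Substituting into the level equation gives level = 24*valve_cmd - 19.
Solve 24*valve_cmd - 19 = -187: valve_cmd = (-187 + 19) / 24 = -7.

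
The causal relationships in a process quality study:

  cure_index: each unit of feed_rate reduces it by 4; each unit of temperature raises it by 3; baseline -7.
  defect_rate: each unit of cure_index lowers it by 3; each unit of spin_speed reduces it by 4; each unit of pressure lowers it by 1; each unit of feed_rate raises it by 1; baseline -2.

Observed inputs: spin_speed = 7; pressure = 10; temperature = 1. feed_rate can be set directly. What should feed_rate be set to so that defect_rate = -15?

Substituting into the cure_index equation gives cure_index = -4*feed_rate - 4.
Substituting into the defect_rate equation gives defect_rate = 13*feed_rate - 28.
Solve 13*feed_rate - 28 = -15: feed_rate = (-15 + 28) / 13 = 1.

feed_rate = 1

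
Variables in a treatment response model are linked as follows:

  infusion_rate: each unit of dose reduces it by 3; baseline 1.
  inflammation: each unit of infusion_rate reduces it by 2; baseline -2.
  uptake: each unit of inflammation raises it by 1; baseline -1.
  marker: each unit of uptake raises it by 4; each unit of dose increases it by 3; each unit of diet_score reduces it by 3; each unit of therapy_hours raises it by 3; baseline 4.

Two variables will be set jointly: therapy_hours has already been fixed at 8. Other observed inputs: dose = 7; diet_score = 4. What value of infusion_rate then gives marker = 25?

infusion_rate = 0

With therapy_hours held at 8:
Intervening on infusion_rate fixes its value directly, overriding its dependence on dose.
Substituting into the uptake equation gives uptake = -2*infusion_rate - 3.
marker becomes -8*infusion_rate + 25.
Solve -8*infusion_rate + 25 = 25: infusion_rate = (25 - 25) / -8 = 0.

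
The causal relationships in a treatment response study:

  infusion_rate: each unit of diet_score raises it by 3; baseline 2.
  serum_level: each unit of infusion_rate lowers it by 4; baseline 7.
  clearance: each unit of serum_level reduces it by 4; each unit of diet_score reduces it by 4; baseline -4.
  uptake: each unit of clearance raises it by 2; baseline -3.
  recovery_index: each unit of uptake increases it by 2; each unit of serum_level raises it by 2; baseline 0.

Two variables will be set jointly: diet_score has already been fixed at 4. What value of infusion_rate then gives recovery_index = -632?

infusion_rate = -8

With diet_score held at 4:
Intervening on infusion_rate fixes its value directly, overriding its dependence on diet_score.
Substituting into the clearance equation gives clearance = 16*infusion_rate - 48.
Substituting into the uptake equation gives uptake = 32*infusion_rate - 99.
This gives recovery_index = 56*infusion_rate - 184.
Solve 56*infusion_rate - 184 = -632: infusion_rate = (-632 + 184) / 56 = -8.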